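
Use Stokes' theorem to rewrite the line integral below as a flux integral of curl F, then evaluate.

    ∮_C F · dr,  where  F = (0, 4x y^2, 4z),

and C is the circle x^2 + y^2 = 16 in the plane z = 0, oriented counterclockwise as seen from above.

Let S be the flat disk x^2 + y^2 ≤ 16 in the plane z = 0, with upward unit normal n̂ = ẑ. By Stokes' theorem,

    ∮_C F · dr = ∬_S (∇ × F) · n̂ dS = ∬_D (curl F)_z dA,

where D is the disk x^2 + y^2 ≤ 16.

Compute the curl of F = (0, 4x y^2, 4z):
    (∇ × F)_x = ∂F_z/∂y - ∂F_y/∂z = 0,
    (∇ × F)_y = ∂F_x/∂z - ∂F_z/∂x = 0,
    (∇ × F)_z = ∂F_y/∂x - ∂F_x/∂y = 4y^2.

On z = 0, (curl F)_z = 4y^2.

Convert to polar (x = r cos θ, y = r sin θ, dA = r dr dθ); the integrand becomes 4r^2sin(θ)^2, so

    ∬_D (curl F)_z dA = ∫_0^{2π} ∫_0^{4} (4r^2sin(θ)^2) · r dr dθ.

Inner (r from 0 to 4): 256sin(θ)^2.
Outer (θ from 0 to 2π): 256π.

Therefore ∮_C F · dr = 256π.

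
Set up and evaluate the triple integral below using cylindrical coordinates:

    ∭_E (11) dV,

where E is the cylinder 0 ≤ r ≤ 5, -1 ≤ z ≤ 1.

In cylindrical coordinates, x = r cos(θ), y = r sin(θ), z = z, and dV = r dr dθ dz.

The integrand becomes 11, so

    ∭_E (11) dV = ∫_{0}^{2π} ∫_{0}^{5} ∫_{-1}^{1} (11) · r dz dr dθ.

Inner (z): 22r.
Middle (r from 0 to 5): 275.
Outer (θ): 550π.

Therefore the triple integral equals 550π.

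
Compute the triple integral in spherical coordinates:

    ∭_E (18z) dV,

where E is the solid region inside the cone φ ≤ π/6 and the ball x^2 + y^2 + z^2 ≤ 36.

In spherical coordinates, x = ρ sin(φ) cos(θ), y = ρ sin(φ) sin(θ), z = ρ cos(φ), and dV = ρ^2 sin(φ) dρ dφ dθ.

The integrand becomes 18ρ cos(φ), so

    ∭_E (18z) dV = ∫_{0}^{2π} ∫_{0}^{π/6} ∫_{0}^{6} (18ρ cos(φ)) · ρ^2 sin(φ) dρ dφ dθ.

Inner (ρ): 2916sin(2φ).
Middle (φ): 729.
Outer (θ): 1458π.

Therefore the triple integral equals 1458π.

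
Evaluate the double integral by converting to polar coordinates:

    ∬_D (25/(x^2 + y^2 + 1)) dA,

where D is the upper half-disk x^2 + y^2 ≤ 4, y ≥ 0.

The region D is 0 ≤ r ≤ 2, 0 ≤ θ ≤ π in polar coordinates, where x = r cos(θ), y = r sin(θ), and dA = r dr dθ.

Under the substitution, the integrand becomes 25/(r^2 + 1), so

    ∬_D (25/(x^2 + y^2 + 1)) dA = ∫_{0}^{π} ∫_{0}^{2} (25/(r^2 + 1)) · r dr dθ.

Inner integral (in r): ∫_{0}^{2} (25/(r^2 + 1)) · r dr = 25log(5)/2.

Outer integral (in θ): ∫_{0}^{π} (25log(5)/2) dθ = 25π log(5)/2.

Therefore ∬_D (25/(x^2 + y^2 + 1)) dA = 25π log(5)/2.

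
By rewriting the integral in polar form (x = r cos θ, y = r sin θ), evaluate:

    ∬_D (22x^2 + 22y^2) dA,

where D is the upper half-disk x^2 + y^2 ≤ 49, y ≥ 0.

The region D is 0 ≤ r ≤ 7, 0 ≤ θ ≤ π in polar coordinates, where x = r cos(θ), y = r sin(θ), and dA = r dr dθ.

Under the substitution, the integrand becomes 22r^2, so

    ∬_D (22x^2 + 22y^2) dA = ∫_{0}^{π} ∫_{0}^{7} (22r^2) · r dr dθ.

Inner integral (in r): ∫_{0}^{7} (22r^2) · r dr = 26411/2.

Outer integral (in θ): ∫_{0}^{π} (26411/2) dθ = 26411π/2.

Therefore ∬_D (22x^2 + 22y^2) dA = 26411π/2.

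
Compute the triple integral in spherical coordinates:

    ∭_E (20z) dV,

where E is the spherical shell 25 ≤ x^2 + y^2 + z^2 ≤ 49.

In spherical coordinates, x = ρ sin(φ) cos(θ), y = ρ sin(φ) sin(θ), z = ρ cos(φ), and dV = ρ^2 sin(φ) dρ dφ dθ.

The integrand becomes 20ρ cos(φ), so

    ∭_E (20z) dV = ∫_{0}^{2π} ∫_{0}^{π} ∫_{5}^{7} (20ρ cos(φ)) · ρ^2 sin(φ) dρ dφ dθ.

Inner (ρ): 4440sin(2φ).
Middle (φ): 0.
Outer (θ): 0.

Therefore the triple integral equals 0.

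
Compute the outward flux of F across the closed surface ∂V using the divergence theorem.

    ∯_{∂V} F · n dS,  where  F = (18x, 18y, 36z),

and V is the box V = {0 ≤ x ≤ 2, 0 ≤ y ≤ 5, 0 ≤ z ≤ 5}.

By the divergence theorem,

    ∯_{∂V} F · n dS = ∭_V (∇ · F) dV.

Compute the divergence:
    ∇ · F = ∂F_x/∂x + ∂F_y/∂y + ∂F_z/∂z = 18 + 18 + 36 = 72.

V is a rectangular box, so dV = dx dy dz with 0 ≤ x ≤ 2, 0 ≤ y ≤ 5, 0 ≤ z ≤ 5.

Integrate (72) over V as an iterated integral:

    ∭_V (∇·F) dV = ∫_0^{2} ∫_0^{5} ∫_0^{5} (72) dz dy dx.

Inner (z from 0 to 5): 360.
Middle (y from 0 to 5): 1800.
Outer (x from 0 to 2): 3600.

Therefore ∯_{∂V} F · n dS = 3600.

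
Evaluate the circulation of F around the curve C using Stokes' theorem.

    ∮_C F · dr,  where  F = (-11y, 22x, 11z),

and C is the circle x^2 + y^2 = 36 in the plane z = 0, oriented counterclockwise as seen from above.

Let S be the flat disk x^2 + y^2 ≤ 36 in the plane z = 0, with upward unit normal n̂ = ẑ. By Stokes' theorem,

    ∮_C F · dr = ∬_S (∇ × F) · n̂ dS = ∬_D (curl F)_z dA,

where D is the disk x^2 + y^2 ≤ 36.

Compute the curl of F = (-11y, 22x, 11z):
    (∇ × F)_x = ∂F_z/∂y - ∂F_y/∂z = 0,
    (∇ × F)_y = ∂F_x/∂z - ∂F_z/∂x = 0,
    (∇ × F)_z = ∂F_y/∂x - ∂F_x/∂y = 33.

On z = 0, (curl F)_z = 33.

Convert to polar (x = r cos θ, y = r sin θ, dA = r dr dθ); the integrand becomes 33, so

    ∬_D (curl F)_z dA = ∫_0^{2π} ∫_0^{6} (33) · r dr dθ.

Inner (r from 0 to 6): 594.
Outer (θ from 0 to 2π): 1188π.

Therefore ∮_C F · dr = 1188π.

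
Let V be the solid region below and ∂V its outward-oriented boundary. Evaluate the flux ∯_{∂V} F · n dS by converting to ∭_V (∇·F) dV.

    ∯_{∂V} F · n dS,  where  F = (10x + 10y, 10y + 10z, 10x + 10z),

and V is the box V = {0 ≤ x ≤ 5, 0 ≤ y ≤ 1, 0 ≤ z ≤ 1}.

By the divergence theorem,

    ∯_{∂V} F · n dS = ∭_V (∇ · F) dV.

Compute the divergence:
    ∇ · F = ∂F_x/∂x + ∂F_y/∂y + ∂F_z/∂z = 10 + 10 + 10 = 30.

V is a rectangular box, so dV = dx dy dz with 0 ≤ x ≤ 5, 0 ≤ y ≤ 1, 0 ≤ z ≤ 1.

Integrate (30) over V as an iterated integral:

    ∭_V (∇·F) dV = ∫_0^{5} ∫_0^{1} ∫_0^{1} (30) dz dy dx.

Inner (z from 0 to 1): 30.
Middle (y from 0 to 1): 30.
Outer (x from 0 to 5): 150.

Therefore ∯_{∂V} F · n dS = 150.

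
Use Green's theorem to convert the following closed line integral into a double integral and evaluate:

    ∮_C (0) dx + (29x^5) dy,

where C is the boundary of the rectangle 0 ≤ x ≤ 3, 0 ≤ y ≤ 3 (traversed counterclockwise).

Green's theorem converts the closed line integral into a double integral over the enclosed region D:

    ∮_C P dx + Q dy = ∬_D (∂Q/∂x - ∂P/∂y) dA.

Here P = 0, Q = 29x^5, so

    ∂Q/∂x = 145x^4,    ∂P/∂y = 0,
    ∂Q/∂x - ∂P/∂y = 145x^4.

D is the region 0 ≤ x ≤ 3, 0 ≤ y ≤ 3. Evaluating the double integral:

    ∬_D (145x^4) dA = ∫_0^{3} ∫_0^{3} (145x^4) dy dx.

Inner (y from 0 to 3): 435x^4.
Outer (x from 0 to 3): 21141.

Therefore ∮_C P dx + Q dy = 21141.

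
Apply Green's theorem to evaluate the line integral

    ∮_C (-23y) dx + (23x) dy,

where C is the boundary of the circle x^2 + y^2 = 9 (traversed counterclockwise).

Green's theorem converts the closed line integral into a double integral over the enclosed region D:

    ∮_C P dx + Q dy = ∬_D (∂Q/∂x - ∂P/∂y) dA.

Here P = -23y, Q = 23x, so

    ∂Q/∂x = 23,    ∂P/∂y = -23,
    ∂Q/∂x - ∂P/∂y = 46.

D is the region x^2 + y^2 ≤ 9. Evaluating the double integral:

In polar coordinates (x = r cos θ, y = r sin θ, dA = r dr dθ) the integrand becomes 46, so

    ∬_D (46) dA = ∫_0^{2π} ∫_0^{3} (46) · r dr dθ.

Inner (r from 0 to 3): 207.
Outer (θ from 0 to 2π): 414π.

Therefore ∮_C P dx + Q dy = 414π.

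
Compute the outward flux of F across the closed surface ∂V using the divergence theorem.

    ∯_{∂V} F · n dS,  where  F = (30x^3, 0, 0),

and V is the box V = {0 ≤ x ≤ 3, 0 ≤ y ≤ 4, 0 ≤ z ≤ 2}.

By the divergence theorem,

    ∯_{∂V} F · n dS = ∭_V (∇ · F) dV.

Compute the divergence:
    ∇ · F = ∂F_x/∂x + ∂F_y/∂y + ∂F_z/∂z = 90x^2 + 0 + 0 = 90x^2.

V is a rectangular box, so dV = dx dy dz with 0 ≤ x ≤ 3, 0 ≤ y ≤ 4, 0 ≤ z ≤ 2.

Integrate (90x^2) over V as an iterated integral:

    ∭_V (∇·F) dV = ∫_0^{3} ∫_0^{4} ∫_0^{2} (90x^2) dz dy dx.

Inner (z from 0 to 2): 180x^2.
Middle (y from 0 to 4): 720x^2.
Outer (x from 0 to 3): 6480.

Therefore ∯_{∂V} F · n dS = 6480.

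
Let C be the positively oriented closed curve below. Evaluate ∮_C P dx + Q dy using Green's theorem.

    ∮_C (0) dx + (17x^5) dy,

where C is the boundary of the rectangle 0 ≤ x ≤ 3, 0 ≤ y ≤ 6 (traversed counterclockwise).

Green's theorem converts the closed line integral into a double integral over the enclosed region D:

    ∮_C P dx + Q dy = ∬_D (∂Q/∂x - ∂P/∂y) dA.

Here P = 0, Q = 17x^5, so

    ∂Q/∂x = 85x^4,    ∂P/∂y = 0,
    ∂Q/∂x - ∂P/∂y = 85x^4.

D is the region 0 ≤ x ≤ 3, 0 ≤ y ≤ 6. Evaluating the double integral:

    ∬_D (85x^4) dA = ∫_0^{3} ∫_0^{6} (85x^4) dy dx.

Inner (y from 0 to 6): 510x^4.
Outer (x from 0 to 3): 24786.

Therefore ∮_C P dx + Q dy = 24786.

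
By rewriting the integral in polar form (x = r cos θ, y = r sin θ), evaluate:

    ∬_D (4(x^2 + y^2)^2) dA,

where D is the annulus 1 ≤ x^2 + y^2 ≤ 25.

The region D is 1 ≤ r ≤ 5, 0 ≤ θ ≤ 2π in polar coordinates, where x = r cos(θ), y = r sin(θ), and dA = r dr dθ.

Under the substitution, the integrand becomes 4r^4, so

    ∬_D (4(x^2 + y^2)^2) dA = ∫_{0}^{2π} ∫_{1}^{5} (4r^4) · r dr dθ.

Inner integral (in r): ∫_{1}^{5} (4r^4) · r dr = 10416.

Outer integral (in θ): ∫_{0}^{2π} (10416) dθ = 20832π.

Therefore ∬_D (4(x^2 + y^2)^2) dA = 20832π.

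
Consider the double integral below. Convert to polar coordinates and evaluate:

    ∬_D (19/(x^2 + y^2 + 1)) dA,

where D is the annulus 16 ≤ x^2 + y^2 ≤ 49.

The region D is 4 ≤ r ≤ 7, 0 ≤ θ ≤ 2π in polar coordinates, where x = r cos(θ), y = r sin(θ), and dA = r dr dθ.

Under the substitution, the integrand becomes 19/(r^2 + 1), so

    ∬_D (19/(x^2 + y^2 + 1)) dA = ∫_{0}^{2π} ∫_{4}^{7} (19/(r^2 + 1)) · r dr dθ.

Inner integral (in r): ∫_{4}^{7} (19/(r^2 + 1)) · r dr = log(9765625000000000sqrt(34)/2015993900449).

Outer integral (in θ): ∫_{0}^{2π} (log(9765625000000000sqrt(34)/2015993900449)) dθ = log((9765625000000000sqrt(34)/2015993900449)^(2π)).

Therefore ∬_D (19/(x^2 + y^2 + 1)) dA = log((9765625000000000sqrt(34)/2015993900449)^(2π)).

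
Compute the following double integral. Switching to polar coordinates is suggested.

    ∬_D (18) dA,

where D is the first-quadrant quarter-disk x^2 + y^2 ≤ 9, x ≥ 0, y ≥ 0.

The region D is 0 ≤ r ≤ 3, 0 ≤ θ ≤ π/2 in polar coordinates, where x = r cos(θ), y = r sin(θ), and dA = r dr dθ.

Under the substitution, the integrand becomes 18, so

    ∬_D (18) dA = ∫_{0}^{π/2} ∫_{0}^{3} (18) · r dr dθ.

Inner integral (in r): ∫_{0}^{3} (18) · r dr = 81.

Outer integral (in θ): ∫_{0}^{π/2} (81) dθ = 81π/2.

Therefore ∬_D (18) dA = 81π/2.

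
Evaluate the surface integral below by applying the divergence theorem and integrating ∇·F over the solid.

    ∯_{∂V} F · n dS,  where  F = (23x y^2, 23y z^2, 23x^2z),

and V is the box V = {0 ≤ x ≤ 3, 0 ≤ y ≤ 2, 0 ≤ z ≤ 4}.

By the divergence theorem,

    ∯_{∂V} F · n dS = ∭_V (∇ · F) dV.

Compute the divergence:
    ∇ · F = ∂F_x/∂x + ∂F_y/∂y + ∂F_z/∂z = 23y^2 + 23z^2 + 23x^2 = 23x^2 + 23y^2 + 23z^2.

V is a rectangular box, so dV = dx dy dz with 0 ≤ x ≤ 3, 0 ≤ y ≤ 2, 0 ≤ z ≤ 4.

Integrate (23x^2 + 23y^2 + 23z^2) over V as an iterated integral:

    ∭_V (∇·F) dV = ∫_0^{3} ∫_0^{2} ∫_0^{4} (23x^2 + 23y^2 + 23z^2) dz dy dx.

Inner (z from 0 to 4): 92x^2 + 92y^2 + 1472/3.
Middle (y from 0 to 2): 184x^2 + 3680/3.
Outer (x from 0 to 3): 5336.

Therefore ∯_{∂V} F · n dS = 5336.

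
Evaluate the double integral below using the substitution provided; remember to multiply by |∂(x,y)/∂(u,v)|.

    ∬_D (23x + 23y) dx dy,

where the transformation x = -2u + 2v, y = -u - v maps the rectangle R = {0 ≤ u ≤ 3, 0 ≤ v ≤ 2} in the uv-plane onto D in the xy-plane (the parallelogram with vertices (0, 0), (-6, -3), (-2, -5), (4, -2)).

Compute the Jacobian determinant of (x, y) with respect to (u, v):

    ∂(x,y)/∂(u,v) = | -2  2 | = (-2)(-1) - (2)(-1) = 4.
                   | -1  -1 |

Its absolute value is |J| = 4 (the area scaling factor).

Substituting x = -2u + 2v, y = -u - v into the integrand,

    23x + 23y → -69u + 23v,

so the integral becomes

    ∬_R (-69u + 23v) · |J| du dv = ∫_0^3 ∫_0^2 (-276u + 92v) dv du.

Inner (v): 184 - 552u.
Outer (u): -1932.

Therefore ∬_D (23x + 23y) dx dy = -1932.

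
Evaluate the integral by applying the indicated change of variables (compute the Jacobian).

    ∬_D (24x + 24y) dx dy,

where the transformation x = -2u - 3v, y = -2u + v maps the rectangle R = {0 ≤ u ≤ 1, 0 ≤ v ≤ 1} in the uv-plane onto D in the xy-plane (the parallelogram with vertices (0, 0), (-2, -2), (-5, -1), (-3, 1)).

Compute the Jacobian determinant of (x, y) with respect to (u, v):

    ∂(x,y)/∂(u,v) = | -2  -3 | = (-2)(1) - (-3)(-2) = -8.
                   | -2  1 |

Its absolute value is |J| = 8 (the area scaling factor).

Substituting x = -2u - 3v, y = -2u + v into the integrand,

    24x + 24y → -96u - 48v,

so the integral becomes

    ∬_R (-96u - 48v) · |J| du dv = ∫_0^1 ∫_0^1 (-768u - 384v) dv du.

Inner (v): -768u - 192.
Outer (u): -576.

Therefore ∬_D (24x + 24y) dx dy = -576.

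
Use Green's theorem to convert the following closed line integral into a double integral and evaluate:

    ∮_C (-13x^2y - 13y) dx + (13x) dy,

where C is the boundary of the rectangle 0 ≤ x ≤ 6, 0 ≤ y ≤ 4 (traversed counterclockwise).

Green's theorem converts the closed line integral into a double integral over the enclosed region D:

    ∮_C P dx + Q dy = ∬_D (∂Q/∂x - ∂P/∂y) dA.

Here P = -13x^2y - 13y, Q = 13x, so

    ∂Q/∂x = 13,    ∂P/∂y = -13x^2 - 13,
    ∂Q/∂x - ∂P/∂y = 13x^2 + 26.

D is the region 0 ≤ x ≤ 6, 0 ≤ y ≤ 4. Evaluating the double integral:

    ∬_D (13x^2 + 26) dA = ∫_0^{6} ∫_0^{4} (13x^2 + 26) dy dx.

Inner (y from 0 to 4): 52x^2 + 104.
Outer (x from 0 to 6): 4368.

Therefore ∮_C P dx + Q dy = 4368.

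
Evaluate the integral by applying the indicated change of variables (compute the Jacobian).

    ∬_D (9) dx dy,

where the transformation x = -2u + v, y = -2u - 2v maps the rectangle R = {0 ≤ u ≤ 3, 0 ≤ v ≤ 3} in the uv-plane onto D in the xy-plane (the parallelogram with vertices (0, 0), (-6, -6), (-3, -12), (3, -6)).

Compute the Jacobian determinant of (x, y) with respect to (u, v):

    ∂(x,y)/∂(u,v) = | -2  1 | = (-2)(-2) - (1)(-2) = 6.
                   | -2  -2 |

Its absolute value is |J| = 6 (the area scaling factor).

Substituting x = -2u + v, y = -2u - 2v into the integrand,

    9 → 9,

so the integral becomes

    ∬_R (9) · |J| du dv = ∫_0^3 ∫_0^3 (54) dv du.

Inner (v): 162.
Outer (u): 486.

Therefore ∬_D (9) dx dy = 486.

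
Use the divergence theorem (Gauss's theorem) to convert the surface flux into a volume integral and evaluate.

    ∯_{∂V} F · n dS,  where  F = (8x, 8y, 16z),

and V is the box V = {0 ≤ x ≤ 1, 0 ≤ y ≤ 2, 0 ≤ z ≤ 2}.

By the divergence theorem,

    ∯_{∂V} F · n dS = ∭_V (∇ · F) dV.

Compute the divergence:
    ∇ · F = ∂F_x/∂x + ∂F_y/∂y + ∂F_z/∂z = 8 + 8 + 16 = 32.

V is a rectangular box, so dV = dx dy dz with 0 ≤ x ≤ 1, 0 ≤ y ≤ 2, 0 ≤ z ≤ 2.

Integrate (32) over V as an iterated integral:

    ∭_V (∇·F) dV = ∫_0^{1} ∫_0^{2} ∫_0^{2} (32) dz dy dx.

Inner (z from 0 to 2): 64.
Middle (y from 0 to 2): 128.
Outer (x from 0 to 1): 128.

Therefore ∯_{∂V} F · n dS = 128.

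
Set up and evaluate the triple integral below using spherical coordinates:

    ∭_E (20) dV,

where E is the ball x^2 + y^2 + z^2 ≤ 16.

In spherical coordinates, x = ρ sin(φ) cos(θ), y = ρ sin(φ) sin(θ), z = ρ cos(φ), and dV = ρ^2 sin(φ) dρ dφ dθ.

The integrand becomes 20, so

    ∭_E (20) dV = ∫_{0}^{2π} ∫_{0}^{π} ∫_{0}^{4} (20) · ρ^2 sin(φ) dρ dφ dθ.

Inner (ρ): 1280sin(φ)/3.
Middle (φ): 2560/3.
Outer (θ): 5120π/3.

Therefore the triple integral equals 5120π/3.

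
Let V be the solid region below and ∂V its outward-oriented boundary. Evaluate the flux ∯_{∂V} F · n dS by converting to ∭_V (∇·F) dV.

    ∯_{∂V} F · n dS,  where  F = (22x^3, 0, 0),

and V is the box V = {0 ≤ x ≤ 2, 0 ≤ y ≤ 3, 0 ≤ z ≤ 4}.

By the divergence theorem,

    ∯_{∂V} F · n dS = ∭_V (∇ · F) dV.

Compute the divergence:
    ∇ · F = ∂F_x/∂x + ∂F_y/∂y + ∂F_z/∂z = 66x^2 + 0 + 0 = 66x^2.

V is a rectangular box, so dV = dx dy dz with 0 ≤ x ≤ 2, 0 ≤ y ≤ 3, 0 ≤ z ≤ 4.

Integrate (66x^2) over V as an iterated integral:

    ∭_V (∇·F) dV = ∫_0^{2} ∫_0^{3} ∫_0^{4} (66x^2) dz dy dx.

Inner (z from 0 to 4): 264x^2.
Middle (y from 0 to 3): 792x^2.
Outer (x from 0 to 2): 2112.

Therefore ∯_{∂V} F · n dS = 2112.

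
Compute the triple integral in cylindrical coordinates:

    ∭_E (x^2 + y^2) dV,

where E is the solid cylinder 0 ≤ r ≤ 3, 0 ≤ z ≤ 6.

In cylindrical coordinates, x = r cos(θ), y = r sin(θ), z = z, and dV = r dr dθ dz.

The integrand becomes r^2, so

    ∭_E (x^2 + y^2) dV = ∫_{0}^{2π} ∫_{0}^{3} ∫_{0}^{6} (r^2) · r dz dr dθ.

Inner (z): 6r^3.
Middle (r from 0 to 3): 243/2.
Outer (θ): 243π.

Therefore the triple integral equals 243π.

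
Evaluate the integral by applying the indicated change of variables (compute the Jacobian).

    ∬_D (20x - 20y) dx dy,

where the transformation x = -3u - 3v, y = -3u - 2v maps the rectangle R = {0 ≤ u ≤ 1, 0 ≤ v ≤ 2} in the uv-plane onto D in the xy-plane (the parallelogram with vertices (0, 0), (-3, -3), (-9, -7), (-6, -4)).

Compute the Jacobian determinant of (x, y) with respect to (u, v):

    ∂(x,y)/∂(u,v) = | -3  -3 | = (-3)(-2) - (-3)(-3) = -3.
                   | -3  -2 |

Its absolute value is |J| = 3 (the area scaling factor).

Substituting x = -3u - 3v, y = -3u - 2v into the integrand,

    20x - 20y → -20v,

so the integral becomes

    ∬_R (-20v) · |J| du dv = ∫_0^1 ∫_0^2 (-60v) dv du.

Inner (v): -120.
Outer (u): -120.

Therefore ∬_D (20x - 20y) dx dy = -120.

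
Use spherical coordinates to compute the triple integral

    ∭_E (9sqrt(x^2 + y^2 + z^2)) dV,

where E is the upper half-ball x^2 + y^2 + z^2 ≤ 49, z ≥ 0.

In spherical coordinates, x = ρ sin(φ) cos(θ), y = ρ sin(φ) sin(θ), z = ρ cos(φ), and dV = ρ^2 sin(φ) dρ dφ dθ.

The integrand becomes 9ρ, so

    ∭_E (9sqrt(x^2 + y^2 + z^2)) dV = ∫_{0}^{2π} ∫_{0}^{π/2} ∫_{0}^{7} (9ρ) · ρ^2 sin(φ) dρ dφ dθ.

Inner (ρ): 21609sin(φ)/4.
Middle (φ): 21609/4.
Outer (θ): 21609π/2.

Therefore the triple integral equals 21609π/2.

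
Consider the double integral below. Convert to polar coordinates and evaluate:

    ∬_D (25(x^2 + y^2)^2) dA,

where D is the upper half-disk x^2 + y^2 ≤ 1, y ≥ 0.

The region D is 0 ≤ r ≤ 1, 0 ≤ θ ≤ π in polar coordinates, where x = r cos(θ), y = r sin(θ), and dA = r dr dθ.

Under the substitution, the integrand becomes 25r^4, so

    ∬_D (25(x^2 + y^2)^2) dA = ∫_{0}^{π} ∫_{0}^{1} (25r^4) · r dr dθ.

Inner integral (in r): ∫_{0}^{1} (25r^4) · r dr = 25/6.

Outer integral (in θ): ∫_{0}^{π} (25/6) dθ = 25π/6.

Therefore ∬_D (25(x^2 + y^2)^2) dA = 25π/6.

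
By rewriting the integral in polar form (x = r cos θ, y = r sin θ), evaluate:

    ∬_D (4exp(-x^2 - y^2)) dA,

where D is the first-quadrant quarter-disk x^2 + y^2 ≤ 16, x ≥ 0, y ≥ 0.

The region D is 0 ≤ r ≤ 4, 0 ≤ θ ≤ π/2 in polar coordinates, where x = r cos(θ), y = r sin(θ), and dA = r dr dθ.

Under the substitution, the integrand becomes 4exp(-r^2), so

    ∬_D (4exp(-x^2 - y^2)) dA = ∫_{0}^{π/2} ∫_{0}^{4} (4exp(-r^2)) · r dr dθ.

Inner integral (in r): ∫_{0}^{4} (4exp(-r^2)) · r dr = 2 - 2exp(-16).

Outer integral (in θ): ∫_{0}^{π/2} (2 - 2exp(-16)) dθ = -π exp(-16) + π.

Therefore ∬_D (4exp(-x^2 - y^2)) dA = -π exp(-16) + π.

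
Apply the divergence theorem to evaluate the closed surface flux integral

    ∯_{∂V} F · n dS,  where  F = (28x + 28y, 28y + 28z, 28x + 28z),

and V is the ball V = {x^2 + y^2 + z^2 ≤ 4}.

By the divergence theorem,

    ∯_{∂V} F · n dS = ∭_V (∇ · F) dV.

Compute the divergence:
    ∇ · F = ∂F_x/∂x + ∂F_y/∂y + ∂F_z/∂z = 28 + 28 + 28 = 84.

In spherical coordinates, x = ρ sin(φ) cos(θ), y = ρ sin(φ) sin(θ), z = ρ cos(φ), dV = ρ^2 sin(φ) dρ dφ dθ, with 0 ≤ ρ ≤ 2, 0 ≤ φ ≤ π, 0 ≤ θ ≤ 2π.

The integrand, after substitution and multiplying by the volume element, becomes (84) · ρ^2 sin(φ), so

    ∭_V (∇·F) dV = ∫_0^{2π} ∫_0^{π} ∫_0^{2} (84) · ρ^2 sin(φ) dρ dφ dθ.

Inner (ρ from 0 to 2): 224sin(φ).
Middle (φ from 0 to π): 448.
Outer (θ from 0 to 2π): 896π.

Therefore ∯_{∂V} F · n dS = 896π.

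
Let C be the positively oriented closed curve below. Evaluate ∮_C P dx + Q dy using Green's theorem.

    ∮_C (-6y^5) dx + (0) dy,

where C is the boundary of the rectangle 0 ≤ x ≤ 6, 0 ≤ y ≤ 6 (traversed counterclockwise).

Green's theorem converts the closed line integral into a double integral over the enclosed region D:

    ∮_C P dx + Q dy = ∬_D (∂Q/∂x - ∂P/∂y) dA.

Here P = -6y^5, Q = 0, so

    ∂Q/∂x = 0,    ∂P/∂y = -30y^4,
    ∂Q/∂x - ∂P/∂y = 30y^4.

D is the region 0 ≤ x ≤ 6, 0 ≤ y ≤ 6. Evaluating the double integral:

    ∬_D (30y^4) dA = ∫_0^{6} ∫_0^{6} (30y^4) dy dx.

Inner (y from 0 to 6): 46656.
Outer (x from 0 to 6): 279936.

Therefore ∮_C P dx + Q dy = 279936.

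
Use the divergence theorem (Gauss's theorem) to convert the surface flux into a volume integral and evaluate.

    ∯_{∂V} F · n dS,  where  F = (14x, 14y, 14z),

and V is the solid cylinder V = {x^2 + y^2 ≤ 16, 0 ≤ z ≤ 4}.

By the divergence theorem,

    ∯_{∂V} F · n dS = ∭_V (∇ · F) dV.

Compute the divergence:
    ∇ · F = ∂F_x/∂x + ∂F_y/∂y + ∂F_z/∂z = 14 + 14 + 14 = 42.

In cylindrical coordinates, x = r cos(θ), y = r sin(θ), z = z, dV = r dr dθ dz, with 0 ≤ r ≤ 4, 0 ≤ θ ≤ 2π, 0 ≤ z ≤ 4.

The integrand, after substitution and multiplying by the volume element, becomes (42) · r, so

    ∭_V (∇·F) dV = ∫_0^{2π} ∫_0^{4} ∫_0^{4} (42) · r dz dr dθ.

Inner (z from 0 to 4): 168r.
Middle (r from 0 to 4): 1344.
Outer (θ from 0 to 2π): 2688π.

Therefore ∯_{∂V} F · n dS = 2688π.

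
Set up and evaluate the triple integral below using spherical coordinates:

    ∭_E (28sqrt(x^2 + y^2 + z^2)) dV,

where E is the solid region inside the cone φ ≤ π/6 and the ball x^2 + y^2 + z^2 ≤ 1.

In spherical coordinates, x = ρ sin(φ) cos(θ), y = ρ sin(φ) sin(θ), z = ρ cos(φ), and dV = ρ^2 sin(φ) dρ dφ dθ.

The integrand becomes 28ρ, so

    ∭_E (28sqrt(x^2 + y^2 + z^2)) dV = ∫_{0}^{2π} ∫_{0}^{π/6} ∫_{0}^{1} (28ρ) · ρ^2 sin(φ) dρ dφ dθ.

Inner (ρ): 7sin(φ).
Middle (φ): 7 - 7sqrt(3)/2.
Outer (θ): 7π (2 - sqrt(3)).

Therefore the triple integral equals 7π (2 - sqrt(3)).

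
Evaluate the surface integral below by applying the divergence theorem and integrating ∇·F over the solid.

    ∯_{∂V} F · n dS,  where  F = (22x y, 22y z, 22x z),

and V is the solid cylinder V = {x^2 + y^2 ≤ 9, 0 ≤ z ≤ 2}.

By the divergence theorem,

    ∯_{∂V} F · n dS = ∭_V (∇ · F) dV.

Compute the divergence:
    ∇ · F = ∂F_x/∂x + ∂F_y/∂y + ∂F_z/∂z = 22y + 22z + 22x = 22x + 22y + 22z.

In cylindrical coordinates, x = r cos(θ), y = r sin(θ), z = z, dV = r dr dθ dz, with 0 ≤ r ≤ 3, 0 ≤ θ ≤ 2π, 0 ≤ z ≤ 2.

The integrand, after substitution and multiplying by the volume element, becomes (22sqrt(2)r sin(θ + π/4) + 22z) · r, so

    ∭_V (∇·F) dV = ∫_0^{2π} ∫_0^{3} ∫_0^{2} (22sqrt(2)r sin(θ + π/4) + 22z) · r dz dr dθ.

Inner (z from 0 to 2): 44r (sqrt(2)r sin(θ + π/4) + 1).
Middle (r from 0 to 3): 396sqrt(2)sin(θ + π/4) + 198.
Outer (θ from 0 to 2π): 396π.

Therefore ∯_{∂V} F · n dS = 396π.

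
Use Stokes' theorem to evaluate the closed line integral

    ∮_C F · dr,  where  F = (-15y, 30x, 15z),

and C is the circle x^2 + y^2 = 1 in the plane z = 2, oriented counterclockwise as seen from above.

Let S be the flat disk x^2 + y^2 ≤ 1 in the plane z = 2, with upward unit normal n̂ = ẑ. By Stokes' theorem,

    ∮_C F · dr = ∬_S (∇ × F) · n̂ dS = ∬_D (curl F)_z dA,

where D is the disk x^2 + y^2 ≤ 1.

Compute the curl of F = (-15y, 30x, 15z):
    (∇ × F)_x = ∂F_z/∂y - ∂F_y/∂z = 0,
    (∇ × F)_y = ∂F_x/∂z - ∂F_z/∂x = 0,
    (∇ × F)_z = ∂F_y/∂x - ∂F_x/∂y = 45.

On z = 2, (curl F)_z = 45.

Convert to polar (x = r cos θ, y = r sin θ, dA = r dr dθ); the integrand becomes 45, so

    ∬_D (curl F)_z dA = ∫_0^{2π} ∫_0^{1} (45) · r dr dθ.

Inner (r from 0 to 1): 45/2.
Outer (θ from 0 to 2π): 45π.

Therefore ∮_C F · dr = 45π.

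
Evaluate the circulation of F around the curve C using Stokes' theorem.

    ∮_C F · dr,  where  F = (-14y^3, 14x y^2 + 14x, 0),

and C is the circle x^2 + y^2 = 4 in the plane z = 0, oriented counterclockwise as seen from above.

Let S be the flat disk x^2 + y^2 ≤ 4 in the plane z = 0, with upward unit normal n̂ = ẑ. By Stokes' theorem,

    ∮_C F · dr = ∬_S (∇ × F) · n̂ dS = ∬_D (curl F)_z dA,

where D is the disk x^2 + y^2 ≤ 4.

Compute the curl of F = (-14y^3, 14x y^2 + 14x, 0):
    (∇ × F)_x = ∂F_z/∂y - ∂F_y/∂z = 0,
    (∇ × F)_y = ∂F_x/∂z - ∂F_z/∂x = 0,
    (∇ × F)_z = ∂F_y/∂x - ∂F_x/∂y = 56y^2 + 14.

On z = 0, (curl F)_z = 56y^2 + 14.

Convert to polar (x = r cos θ, y = r sin θ, dA = r dr dθ); the integrand becomes 56r^2sin(θ)^2 + 14, so

    ∬_D (curl F)_z dA = ∫_0^{2π} ∫_0^{2} (56r^2sin(θ)^2 + 14) · r dr dθ.

Inner (r from 0 to 2): 224sin(θ)^2 + 28.
Outer (θ from 0 to 2π): 280π.

Therefore ∮_C F · dr = 280π.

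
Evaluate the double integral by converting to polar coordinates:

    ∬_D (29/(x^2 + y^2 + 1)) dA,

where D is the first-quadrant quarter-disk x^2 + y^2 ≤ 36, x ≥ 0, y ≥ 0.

The region D is 0 ≤ r ≤ 6, 0 ≤ θ ≤ π/2 in polar coordinates, where x = r cos(θ), y = r sin(θ), and dA = r dr dθ.

Under the substitution, the integrand becomes 29/(r^2 + 1), so

    ∬_D (29/(x^2 + y^2 + 1)) dA = ∫_{0}^{π/2} ∫_{0}^{6} (29/(r^2 + 1)) · r dr dθ.

Inner integral (in r): ∫_{0}^{6} (29/(r^2 + 1)) · r dr = 29log(37)/2.

Outer integral (in θ): ∫_{0}^{π/2} (29log(37)/2) dθ = 29π log(37)/4.

Therefore ∬_D (29/(x^2 + y^2 + 1)) dA = 29π log(37)/4.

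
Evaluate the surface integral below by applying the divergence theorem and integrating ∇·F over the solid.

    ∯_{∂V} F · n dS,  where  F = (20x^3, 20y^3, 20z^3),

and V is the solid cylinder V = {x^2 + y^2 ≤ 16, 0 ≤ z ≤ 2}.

By the divergence theorem,

    ∯_{∂V} F · n dS = ∭_V (∇ · F) dV.

Compute the divergence:
    ∇ · F = ∂F_x/∂x + ∂F_y/∂y + ∂F_z/∂z = 60x^2 + 60y^2 + 60z^2.

In cylindrical coordinates, x = r cos(θ), y = r sin(θ), z = z, dV = r dr dθ dz, with 0 ≤ r ≤ 4, 0 ≤ θ ≤ 2π, 0 ≤ z ≤ 2.

The integrand, after substitution and multiplying by the volume element, becomes (60r^2 + 60z^2) · r, so

    ∭_V (∇·F) dV = ∫_0^{2π} ∫_0^{4} ∫_0^{2} (60r^2 + 60z^2) · r dz dr dθ.

Inner (z from 0 to 2): 120r^3 + 160r.
Middle (r from 0 to 4): 8960.
Outer (θ from 0 to 2π): 17920π.

Therefore ∯_{∂V} F · n dS = 17920π.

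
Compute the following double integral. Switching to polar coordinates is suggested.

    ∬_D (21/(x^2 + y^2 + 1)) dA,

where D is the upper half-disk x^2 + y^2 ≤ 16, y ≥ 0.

The region D is 0 ≤ r ≤ 4, 0 ≤ θ ≤ π in polar coordinates, where x = r cos(θ), y = r sin(θ), and dA = r dr dθ.

Under the substitution, the integrand becomes 21/(r^2 + 1), so

    ∬_D (21/(x^2 + y^2 + 1)) dA = ∫_{0}^{π} ∫_{0}^{4} (21/(r^2 + 1)) · r dr dθ.

Inner integral (in r): ∫_{0}^{4} (21/(r^2 + 1)) · r dr = 21log(17)/2.

Outer integral (in θ): ∫_{0}^{π} (21log(17)/2) dθ = 21π log(17)/2.

Therefore ∬_D (21/(x^2 + y^2 + 1)) dA = 21π log(17)/2.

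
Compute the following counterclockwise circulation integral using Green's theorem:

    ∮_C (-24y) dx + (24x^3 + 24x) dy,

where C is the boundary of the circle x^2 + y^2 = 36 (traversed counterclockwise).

Green's theorem converts the closed line integral into a double integral over the enclosed region D:

    ∮_C P dx + Q dy = ∬_D (∂Q/∂x - ∂P/∂y) dA.

Here P = -24y, Q = 24x^3 + 24x, so

    ∂Q/∂x = 72x^2 + 24,    ∂P/∂y = -24,
    ∂Q/∂x - ∂P/∂y = 72x^2 + 48.

D is the region x^2 + y^2 ≤ 36. Evaluating the double integral:

In polar coordinates (x = r cos θ, y = r sin θ, dA = r dr dθ) the integrand becomes 72r^2cos(θ)^2 + 48, so

    ∬_D (72x^2 + 48) dA = ∫_0^{2π} ∫_0^{6} (72r^2cos(θ)^2 + 48) · r dr dθ.

Inner (r from 0 to 6): 23328cos(θ)^2 + 864.
Outer (θ from 0 to 2π): 25056π.

Therefore ∮_C P dx + Q dy = 25056π.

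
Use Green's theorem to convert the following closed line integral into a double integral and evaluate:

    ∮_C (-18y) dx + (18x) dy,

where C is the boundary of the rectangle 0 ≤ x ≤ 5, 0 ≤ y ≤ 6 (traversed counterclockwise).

Green's theorem converts the closed line integral into a double integral over the enclosed region D:

    ∮_C P dx + Q dy = ∬_D (∂Q/∂x - ∂P/∂y) dA.

Here P = -18y, Q = 18x, so

    ∂Q/∂x = 18,    ∂P/∂y = -18,
    ∂Q/∂x - ∂P/∂y = 36.

D is the region 0 ≤ x ≤ 5, 0 ≤ y ≤ 6. Evaluating the double integral:

    ∬_D (36) dA = ∫_0^{5} ∫_0^{6} (36) dy dx.

Inner (y from 0 to 6): 216.
Outer (x from 0 to 5): 1080.

Therefore ∮_C P dx + Q dy = 1080.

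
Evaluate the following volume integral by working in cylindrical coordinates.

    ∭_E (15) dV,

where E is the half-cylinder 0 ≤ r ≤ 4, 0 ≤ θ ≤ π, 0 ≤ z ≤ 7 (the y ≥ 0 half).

In cylindrical coordinates, x = r cos(θ), y = r sin(θ), z = z, and dV = r dr dθ dz.

The integrand becomes 15, so

    ∭_E (15) dV = ∫_{0}^{π} ∫_{0}^{4} ∫_{0}^{7} (15) · r dz dr dθ.

Inner (z): 105r.
Middle (r from 0 to 4): 840.
Outer (θ): 840π.

Therefore the triple integral equals 840π.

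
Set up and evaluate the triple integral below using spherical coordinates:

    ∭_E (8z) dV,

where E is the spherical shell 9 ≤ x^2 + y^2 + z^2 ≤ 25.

In spherical coordinates, x = ρ sin(φ) cos(θ), y = ρ sin(φ) sin(θ), z = ρ cos(φ), and dV = ρ^2 sin(φ) dρ dφ dθ.

The integrand becomes 8ρ cos(φ), so

    ∭_E (8z) dV = ∫_{0}^{2π} ∫_{0}^{π} ∫_{3}^{5} (8ρ cos(φ)) · ρ^2 sin(φ) dρ dφ dθ.

Inner (ρ): 544sin(2φ).
Middle (φ): 0.
Outer (θ): 0.

Therefore the triple integral equals 0.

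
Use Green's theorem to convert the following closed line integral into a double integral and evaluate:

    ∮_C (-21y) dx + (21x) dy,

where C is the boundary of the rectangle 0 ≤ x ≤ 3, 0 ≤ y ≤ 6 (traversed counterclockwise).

Green's theorem converts the closed line integral into a double integral over the enclosed region D:

    ∮_C P dx + Q dy = ∬_D (∂Q/∂x - ∂P/∂y) dA.

Here P = -21y, Q = 21x, so

    ∂Q/∂x = 21,    ∂P/∂y = -21,
    ∂Q/∂x - ∂P/∂y = 42.

D is the region 0 ≤ x ≤ 3, 0 ≤ y ≤ 6. Evaluating the double integral:

    ∬_D (42) dA = ∫_0^{3} ∫_0^{6} (42) dy dx.

Inner (y from 0 to 6): 252.
Outer (x from 0 to 3): 756.

Therefore ∮_C P dx + Q dy = 756.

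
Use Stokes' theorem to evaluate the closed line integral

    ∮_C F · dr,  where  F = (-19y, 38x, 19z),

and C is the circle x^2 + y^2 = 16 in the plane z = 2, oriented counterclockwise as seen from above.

Let S be the flat disk x^2 + y^2 ≤ 16 in the plane z = 2, with upward unit normal n̂ = ẑ. By Stokes' theorem,

    ∮_C F · dr = ∬_S (∇ × F) · n̂ dS = ∬_D (curl F)_z dA,

where D is the disk x^2 + y^2 ≤ 16.

Compute the curl of F = (-19y, 38x, 19z):
    (∇ × F)_x = ∂F_z/∂y - ∂F_y/∂z = 0,
    (∇ × F)_y = ∂F_x/∂z - ∂F_z/∂x = 0,
    (∇ × F)_z = ∂F_y/∂x - ∂F_x/∂y = 57.

On z = 2, (curl F)_z = 57.

Convert to polar (x = r cos θ, y = r sin θ, dA = r dr dθ); the integrand becomes 57, so

    ∬_D (curl F)_z dA = ∫_0^{2π} ∫_0^{4} (57) · r dr dθ.

Inner (r from 0 to 4): 456.
Outer (θ from 0 to 2π): 912π.

Therefore ∮_C F · dr = 912π.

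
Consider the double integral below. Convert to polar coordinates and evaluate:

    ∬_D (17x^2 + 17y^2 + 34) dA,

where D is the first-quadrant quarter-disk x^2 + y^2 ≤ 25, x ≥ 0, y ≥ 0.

The region D is 0 ≤ r ≤ 5, 0 ≤ θ ≤ π/2 in polar coordinates, where x = r cos(θ), y = r sin(θ), and dA = r dr dθ.

Under the substitution, the integrand becomes 17r^2 + 34, so

    ∬_D (17x^2 + 17y^2 + 34) dA = ∫_{0}^{π/2} ∫_{0}^{5} (17r^2 + 34) · r dr dθ.

Inner integral (in r): ∫_{0}^{5} (17r^2 + 34) · r dr = 12325/4.

Outer integral (in θ): ∫_{0}^{π/2} (12325/4) dθ = 12325π/8.

Therefore ∬_D (17x^2 + 17y^2 + 34) dA = 12325π/8.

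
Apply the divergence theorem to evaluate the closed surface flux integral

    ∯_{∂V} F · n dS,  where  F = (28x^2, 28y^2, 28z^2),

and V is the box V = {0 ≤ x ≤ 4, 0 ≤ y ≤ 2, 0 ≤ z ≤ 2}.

By the divergence theorem,

    ∯_{∂V} F · n dS = ∭_V (∇ · F) dV.

Compute the divergence:
    ∇ · F = ∂F_x/∂x + ∂F_y/∂y + ∂F_z/∂z = 56x + 56y + 56z.

V is a rectangular box, so dV = dx dy dz with 0 ≤ x ≤ 4, 0 ≤ y ≤ 2, 0 ≤ z ≤ 2.

Integrate (56x + 56y + 56z) over V as an iterated integral:

    ∭_V (∇·F) dV = ∫_0^{4} ∫_0^{2} ∫_0^{2} (56x + 56y + 56z) dz dy dx.

Inner (z from 0 to 2): 112x + 112y + 112.
Middle (y from 0 to 2): 224x + 448.
Outer (x from 0 to 4): 3584.

Therefore ∯_{∂V} F · n dS = 3584.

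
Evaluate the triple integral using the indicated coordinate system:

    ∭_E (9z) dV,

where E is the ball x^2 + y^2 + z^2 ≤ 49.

In spherical coordinates, x = ρ sin(φ) cos(θ), y = ρ sin(φ) sin(θ), z = ρ cos(φ), and dV = ρ^2 sin(φ) dρ dφ dθ.

The integrand becomes 9ρ cos(φ), so

    ∭_E (9z) dV = ∫_{0}^{2π} ∫_{0}^{π} ∫_{0}^{7} (9ρ cos(φ)) · ρ^2 sin(φ) dρ dφ dθ.

Inner (ρ): 21609sin(2φ)/8.
Middle (φ): 0.
Outer (θ): 0.

Therefore the triple integral equals 0.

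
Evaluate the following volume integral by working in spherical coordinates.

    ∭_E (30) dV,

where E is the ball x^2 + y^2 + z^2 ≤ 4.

In spherical coordinates, x = ρ sin(φ) cos(θ), y = ρ sin(φ) sin(θ), z = ρ cos(φ), and dV = ρ^2 sin(φ) dρ dφ dθ.

The integrand becomes 30, so

    ∭_E (30) dV = ∫_{0}^{2π} ∫_{0}^{π} ∫_{0}^{2} (30) · ρ^2 sin(φ) dρ dφ dθ.

Inner (ρ): 80sin(φ).
Middle (φ): 160.
Outer (θ): 320π.

Therefore the triple integral equals 320π.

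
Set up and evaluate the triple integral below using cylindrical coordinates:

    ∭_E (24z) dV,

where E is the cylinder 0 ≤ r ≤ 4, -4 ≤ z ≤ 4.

In cylindrical coordinates, x = r cos(θ), y = r sin(θ), z = z, and dV = r dr dθ dz.

The integrand becomes 24z, so

    ∭_E (24z) dV = ∫_{0}^{2π} ∫_{0}^{4} ∫_{-4}^{4} (24z) · r dz dr dθ.

Inner (z): 0.
Middle (r from 0 to 4): 0.
Outer (θ): 0.

Therefore the triple integral equals 0.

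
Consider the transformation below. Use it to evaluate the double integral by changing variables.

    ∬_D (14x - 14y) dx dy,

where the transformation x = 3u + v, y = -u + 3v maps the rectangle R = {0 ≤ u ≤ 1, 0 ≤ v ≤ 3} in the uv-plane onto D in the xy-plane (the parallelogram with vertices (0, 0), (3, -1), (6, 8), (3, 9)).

Compute the Jacobian determinant of (x, y) with respect to (u, v):

    ∂(x,y)/∂(u,v) = | 3  1 | = (3)(3) - (1)(-1) = 10.
                   | -1  3 |

Its absolute value is |J| = 10 (the area scaling factor).

Substituting x = 3u + v, y = -u + 3v into the integrand,

    14x - 14y → 56u - 28v,

so the integral becomes

    ∬_R (56u - 28v) · |J| du dv = ∫_0^1 ∫_0^3 (560u - 280v) dv du.

Inner (v): 1680u - 1260.
Outer (u): -420.

Therefore ∬_D (14x - 14y) dx dy = -420.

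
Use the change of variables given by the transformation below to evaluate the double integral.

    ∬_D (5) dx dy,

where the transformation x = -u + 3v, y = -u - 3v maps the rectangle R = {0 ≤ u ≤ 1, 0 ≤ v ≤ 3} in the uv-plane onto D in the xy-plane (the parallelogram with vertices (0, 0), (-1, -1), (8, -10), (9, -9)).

Compute the Jacobian determinant of (x, y) with respect to (u, v):

    ∂(x,y)/∂(u,v) = | -1  3 | = (-1)(-3) - (3)(-1) = 6.
                   | -1  -3 |

Its absolute value is |J| = 6 (the area scaling factor).

Substituting x = -u + 3v, y = -u - 3v into the integrand,

    5 → 5,

so the integral becomes

    ∬_R (5) · |J| du dv = ∫_0^1 ∫_0^3 (30) dv du.

Inner (v): 90.
Outer (u): 90.

Therefore ∬_D (5) dx dy = 90.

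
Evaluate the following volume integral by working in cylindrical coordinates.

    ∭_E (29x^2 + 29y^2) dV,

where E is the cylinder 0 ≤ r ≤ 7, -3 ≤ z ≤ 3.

In cylindrical coordinates, x = r cos(θ), y = r sin(θ), z = z, and dV = r dr dθ dz.

The integrand becomes 29r^2, so

    ∭_E (29x^2 + 29y^2) dV = ∫_{0}^{2π} ∫_{0}^{7} ∫_{-3}^{3} (29r^2) · r dz dr dθ.

Inner (z): 174r^3.
Middle (r from 0 to 7): 208887/2.
Outer (θ): 208887π.

Therefore the triple integral equals 208887π.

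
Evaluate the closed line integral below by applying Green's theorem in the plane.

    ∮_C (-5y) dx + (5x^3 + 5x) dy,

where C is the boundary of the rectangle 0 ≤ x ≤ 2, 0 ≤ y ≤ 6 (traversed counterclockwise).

Green's theorem converts the closed line integral into a double integral over the enclosed region D:

    ∮_C P dx + Q dy = ∬_D (∂Q/∂x - ∂P/∂y) dA.

Here P = -5y, Q = 5x^3 + 5x, so

    ∂Q/∂x = 15x^2 + 5,    ∂P/∂y = -5,
    ∂Q/∂x - ∂P/∂y = 15x^2 + 10.

D is the region 0 ≤ x ≤ 2, 0 ≤ y ≤ 6. Evaluating the double integral:

    ∬_D (15x^2 + 10) dA = ∫_0^{2} ∫_0^{6} (15x^2 + 10) dy dx.

Inner (y from 0 to 6): 90x^2 + 60.
Outer (x from 0 to 2): 360.

Therefore ∮_C P dx + Q dy = 360.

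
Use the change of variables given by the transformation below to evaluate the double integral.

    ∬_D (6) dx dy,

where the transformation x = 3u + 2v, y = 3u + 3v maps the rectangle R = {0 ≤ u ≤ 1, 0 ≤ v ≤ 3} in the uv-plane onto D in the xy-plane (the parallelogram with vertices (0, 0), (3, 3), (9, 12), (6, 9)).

Compute the Jacobian determinant of (x, y) with respect to (u, v):

    ∂(x,y)/∂(u,v) = | 3  2 | = (3)(3) - (2)(3) = 3.
                   | 3  3 |

Its absolute value is |J| = 3 (the area scaling factor).

Substituting x = 3u + 2v, y = 3u + 3v into the integrand,

    6 → 6,

so the integral becomes

    ∬_R (6) · |J| du dv = ∫_0^1 ∫_0^3 (18) dv du.

Inner (v): 54.
Outer (u): 54.

Therefore ∬_D (6) dx dy = 54.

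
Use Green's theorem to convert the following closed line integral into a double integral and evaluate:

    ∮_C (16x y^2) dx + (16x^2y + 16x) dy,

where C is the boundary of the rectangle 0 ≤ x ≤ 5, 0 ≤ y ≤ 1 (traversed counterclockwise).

Green's theorem converts the closed line integral into a double integral over the enclosed region D:

    ∮_C P dx + Q dy = ∬_D (∂Q/∂x - ∂P/∂y) dA.

Here P = 16x y^2, Q = 16x^2y + 16x, so

    ∂Q/∂x = 32x y + 16,    ∂P/∂y = 32x y,
    ∂Q/∂x - ∂P/∂y = 16.

D is the region 0 ≤ x ≤ 5, 0 ≤ y ≤ 1. Evaluating the double integral:

    ∬_D (16) dA = ∫_0^{5} ∫_0^{1} (16) dy dx.

Inner (y from 0 to 1): 16.
Outer (x from 0 to 5): 80.

Therefore ∮_C P dx + Q dy = 80.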